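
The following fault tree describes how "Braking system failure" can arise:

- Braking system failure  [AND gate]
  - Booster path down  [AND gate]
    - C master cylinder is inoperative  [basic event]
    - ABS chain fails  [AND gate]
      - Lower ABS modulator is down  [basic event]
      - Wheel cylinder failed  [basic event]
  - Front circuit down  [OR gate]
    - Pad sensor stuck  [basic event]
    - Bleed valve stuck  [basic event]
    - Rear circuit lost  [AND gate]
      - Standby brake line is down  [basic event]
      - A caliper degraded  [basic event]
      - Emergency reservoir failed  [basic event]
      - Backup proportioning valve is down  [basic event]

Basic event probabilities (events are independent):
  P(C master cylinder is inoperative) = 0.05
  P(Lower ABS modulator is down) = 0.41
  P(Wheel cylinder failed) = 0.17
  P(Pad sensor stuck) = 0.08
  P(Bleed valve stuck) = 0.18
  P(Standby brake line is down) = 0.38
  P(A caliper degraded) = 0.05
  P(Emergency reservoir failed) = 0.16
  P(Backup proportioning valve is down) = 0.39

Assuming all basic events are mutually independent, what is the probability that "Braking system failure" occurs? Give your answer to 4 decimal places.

P(ABS chain fails) [AND] = 0.41 × 0.17 = 0.069700
P(Booster path down) [AND] = 0.05 × 0.069700 = 0.003485
P(Rear circuit lost) [AND] = 0.38 × 0.05 × 0.16 × 0.39 = 0.001186
P(Front circuit down) [OR] = 1 − (1−0.08) × (1−0.18) × (1−0.001186) = 0.246495
P(Braking system failure) [AND] = 0.003485 × 0.246495 = 0.000859
Rounded to 4 decimal places: P(Braking system failure) ≈ 0.0009.

0.0009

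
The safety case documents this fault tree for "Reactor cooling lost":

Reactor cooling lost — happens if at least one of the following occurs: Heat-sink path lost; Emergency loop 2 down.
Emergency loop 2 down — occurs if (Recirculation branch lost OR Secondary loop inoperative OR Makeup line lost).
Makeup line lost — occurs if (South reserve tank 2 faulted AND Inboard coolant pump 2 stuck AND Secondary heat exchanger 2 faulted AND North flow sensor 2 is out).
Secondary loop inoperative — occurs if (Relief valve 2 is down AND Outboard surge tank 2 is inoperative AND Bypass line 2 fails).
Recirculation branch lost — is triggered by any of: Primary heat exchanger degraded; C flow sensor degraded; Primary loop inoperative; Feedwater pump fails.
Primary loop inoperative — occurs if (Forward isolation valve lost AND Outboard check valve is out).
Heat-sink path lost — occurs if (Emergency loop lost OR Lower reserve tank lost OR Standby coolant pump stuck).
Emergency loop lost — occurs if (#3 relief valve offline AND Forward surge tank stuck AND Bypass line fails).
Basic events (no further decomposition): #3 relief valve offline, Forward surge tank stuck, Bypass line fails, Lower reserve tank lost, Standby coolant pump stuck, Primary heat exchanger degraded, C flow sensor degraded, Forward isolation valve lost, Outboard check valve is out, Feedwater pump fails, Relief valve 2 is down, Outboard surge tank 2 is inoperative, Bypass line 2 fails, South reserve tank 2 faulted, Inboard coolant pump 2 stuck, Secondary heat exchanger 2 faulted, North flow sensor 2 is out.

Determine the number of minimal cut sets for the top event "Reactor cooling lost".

Emergency loop lost [AND]: one cut set from each child combined → 1 × 1 × 1 = 1 cut set(s).
Heat-sink path lost [OR]: union of children's cut sets → 3 cut set(s).
Primary loop inoperative [AND]: one cut set from each child combined → 1 × 1 = 1 cut set(s).
Recirculation branch lost [OR]: union of children's cut sets → 4 cut set(s).
Secondary loop inoperative [AND]: one cut set from each child combined → 1 × 1 × 1 = 1 cut set(s).
Makeup line lost [AND]: one cut set from each child combined → 1 × 1 × 1 × 1 = 1 cut set(s).
Emergency loop 2 down [OR]: union of children's cut sets → 6 cut set(s).
Reactor cooling lost [OR]: union of children's cut sets → 9 cut set(s).
Minimal cut sets: {#3 relief valve offline, Bypass line fails, Forward surge tank stuck}; {Lower reserve tank lost}; {Standby coolant pump stuck}; {Primary heat exchanger degraded}; {C flow sensor degraded}; {Forward isolation valve lost, Outboard check valve is out}; {Feedwater pump fails}; {Bypass line 2 fails, Outboard surge tank 2 is inoperative, Relief valve 2 is down}; {Inboard coolant pump 2 stuck, North flow sensor 2 is out, Secondary heat exchanger 2 faulted, South reserve tank 2 faulted}.

9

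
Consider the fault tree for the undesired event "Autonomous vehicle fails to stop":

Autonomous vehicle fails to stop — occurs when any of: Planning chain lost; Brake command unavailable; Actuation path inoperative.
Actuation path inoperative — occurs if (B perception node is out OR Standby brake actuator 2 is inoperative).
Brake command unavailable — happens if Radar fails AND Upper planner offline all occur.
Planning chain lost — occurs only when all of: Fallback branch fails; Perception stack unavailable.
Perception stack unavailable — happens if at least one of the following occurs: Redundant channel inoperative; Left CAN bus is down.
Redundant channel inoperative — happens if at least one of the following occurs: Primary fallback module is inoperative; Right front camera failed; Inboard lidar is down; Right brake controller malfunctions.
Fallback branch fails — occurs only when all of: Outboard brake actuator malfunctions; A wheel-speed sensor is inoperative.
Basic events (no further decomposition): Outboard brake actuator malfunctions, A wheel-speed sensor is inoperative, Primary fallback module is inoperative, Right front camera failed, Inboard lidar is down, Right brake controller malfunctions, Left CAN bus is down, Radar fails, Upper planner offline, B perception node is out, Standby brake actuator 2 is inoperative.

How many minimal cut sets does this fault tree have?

Fallback branch fails [AND]: one cut set from each child combined → 1 × 1 = 1 cut set(s).
Redundant channel inoperative [OR]: union of children's cut sets → 4 cut set(s).
Perception stack unavailable [OR]: union of children's cut sets → 5 cut set(s).
Planning chain lost [AND]: one cut set from each child combined → 1 × 5 = 5 cut set(s).
Brake command unavailable [AND]: one cut set from each child combined → 1 × 1 = 1 cut set(s).
Actuation path inoperative [OR]: union of children's cut sets → 2 cut set(s).
Autonomous vehicle fails to stop [OR]: union of children's cut sets → 8 cut set(s).
Minimal cut sets: {A wheel-speed sensor is inoperative, Outboard brake actuator malfunctions, Primary fallback module is inoperative}; {A wheel-speed sensor is inoperative, Outboard brake actuator malfunctions, Right front camera failed}; {A wheel-speed sensor is inoperative, Inboard lidar is down, Outboard brake actuator malfunctions}; {A wheel-speed sensor is inoperative, Outboard brake actuator malfunctions, Right brake controller malfunctions}; {A wheel-speed sensor is inoperative, Left CAN bus is down, Outboard brake actuator malfunctions}; {Radar fails, Upper planner offline}; {B perception node is out}; {Standby brake actuator 2 is inoperative}.

8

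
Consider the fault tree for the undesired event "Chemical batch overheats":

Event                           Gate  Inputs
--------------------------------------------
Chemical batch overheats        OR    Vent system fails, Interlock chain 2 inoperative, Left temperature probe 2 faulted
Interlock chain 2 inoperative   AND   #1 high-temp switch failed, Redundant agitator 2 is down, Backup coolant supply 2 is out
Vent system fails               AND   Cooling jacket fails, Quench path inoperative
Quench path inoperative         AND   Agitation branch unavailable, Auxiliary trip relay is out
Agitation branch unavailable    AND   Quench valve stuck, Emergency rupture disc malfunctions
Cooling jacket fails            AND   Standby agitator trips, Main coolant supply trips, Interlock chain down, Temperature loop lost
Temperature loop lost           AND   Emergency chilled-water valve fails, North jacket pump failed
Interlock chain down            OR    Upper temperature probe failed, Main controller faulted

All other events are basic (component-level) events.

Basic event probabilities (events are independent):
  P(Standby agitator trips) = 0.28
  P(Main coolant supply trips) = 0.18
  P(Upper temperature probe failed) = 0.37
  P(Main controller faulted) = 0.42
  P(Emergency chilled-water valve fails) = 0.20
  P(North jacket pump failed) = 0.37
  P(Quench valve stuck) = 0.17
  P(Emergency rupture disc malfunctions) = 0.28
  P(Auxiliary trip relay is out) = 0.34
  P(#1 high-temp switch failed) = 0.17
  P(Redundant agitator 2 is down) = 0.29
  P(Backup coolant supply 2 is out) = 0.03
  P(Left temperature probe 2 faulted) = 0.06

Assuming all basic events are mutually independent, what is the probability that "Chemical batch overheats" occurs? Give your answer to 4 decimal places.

P(Interlock chain down) [OR] = 1 − (1−0.37) × (1−0.42) = 0.634600
P(Temperature loop lost) [AND] = 0.20 × 0.37 = 0.074000
P(Cooling jacket fails) [AND] = 0.28 × 0.18 × 0.634600 × 0.074000 = 0.002367
P(Agitation branch unavailable) [AND] = 0.17 × 0.28 = 0.047600
P(Quench path inoperative) [AND] = 0.047600 × 0.34 = 0.016184
P(Vent system fails) [AND] = 0.002367 × 0.016184 = 0.000038
P(Interlock chain 2 inoperative) [AND] = 0.17 × 0.29 × 0.03 = 0.001479
P(Chemical batch overheats) [OR] = 1 − (1−0.000038) × (1−0.001479) × (1−0.06) = 0.061426
Rounded to 4 decimal places: P(Chemical batch overheats) ≈ 0.0614.

0.0614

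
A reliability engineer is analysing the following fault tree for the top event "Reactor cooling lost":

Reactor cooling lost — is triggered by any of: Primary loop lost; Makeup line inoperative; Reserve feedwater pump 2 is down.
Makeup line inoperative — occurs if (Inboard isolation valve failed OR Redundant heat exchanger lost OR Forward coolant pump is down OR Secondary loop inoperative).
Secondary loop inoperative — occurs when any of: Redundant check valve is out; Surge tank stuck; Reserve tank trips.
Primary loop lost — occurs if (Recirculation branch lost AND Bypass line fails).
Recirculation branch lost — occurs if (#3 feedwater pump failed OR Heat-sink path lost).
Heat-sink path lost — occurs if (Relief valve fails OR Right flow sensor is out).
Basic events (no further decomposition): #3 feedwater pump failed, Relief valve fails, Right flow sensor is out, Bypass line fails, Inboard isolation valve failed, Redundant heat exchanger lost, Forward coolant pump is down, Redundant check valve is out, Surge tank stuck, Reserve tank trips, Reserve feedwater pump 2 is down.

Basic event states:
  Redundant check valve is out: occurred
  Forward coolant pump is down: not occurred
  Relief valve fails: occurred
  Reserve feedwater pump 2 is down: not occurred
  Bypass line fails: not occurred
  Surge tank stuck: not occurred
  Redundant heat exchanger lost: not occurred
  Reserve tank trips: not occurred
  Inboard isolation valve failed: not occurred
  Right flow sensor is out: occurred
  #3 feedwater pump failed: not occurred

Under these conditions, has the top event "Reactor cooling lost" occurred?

Yes

Heat-sink path lost [OR]: Relief valve fails=occurs, Right flow sensor is out=occurs → at least one input occurs → occurs.
Recirculation branch lost [OR]: #3 feedwater pump failed=not, Heat-sink path lost=occurs → at least one input occurs → occurs.
Primary loop lost [AND]: Recirculation branch lost=occurs, Bypass line fails=not → not all inputs occur → does not occur.
Secondary loop inoperative [OR]: Redundant check valve is out=occurs, Surge tank stuck=not, Reserve tank trips=not → at least one input occurs → occurs.
Makeup line inoperative [OR]: Inboard isolation valve failed=not, Redundant heat exchanger lost=not, Forward coolant pump is down=not, Secondary loop inoperative=occurs → at least one input occurs → occurs.
Reactor cooling lost [OR]: Primary loop lost=not, Makeup line inoperative=occurs, Reserve feedwater pump 2 is down=not → at least one input occurs → occurs.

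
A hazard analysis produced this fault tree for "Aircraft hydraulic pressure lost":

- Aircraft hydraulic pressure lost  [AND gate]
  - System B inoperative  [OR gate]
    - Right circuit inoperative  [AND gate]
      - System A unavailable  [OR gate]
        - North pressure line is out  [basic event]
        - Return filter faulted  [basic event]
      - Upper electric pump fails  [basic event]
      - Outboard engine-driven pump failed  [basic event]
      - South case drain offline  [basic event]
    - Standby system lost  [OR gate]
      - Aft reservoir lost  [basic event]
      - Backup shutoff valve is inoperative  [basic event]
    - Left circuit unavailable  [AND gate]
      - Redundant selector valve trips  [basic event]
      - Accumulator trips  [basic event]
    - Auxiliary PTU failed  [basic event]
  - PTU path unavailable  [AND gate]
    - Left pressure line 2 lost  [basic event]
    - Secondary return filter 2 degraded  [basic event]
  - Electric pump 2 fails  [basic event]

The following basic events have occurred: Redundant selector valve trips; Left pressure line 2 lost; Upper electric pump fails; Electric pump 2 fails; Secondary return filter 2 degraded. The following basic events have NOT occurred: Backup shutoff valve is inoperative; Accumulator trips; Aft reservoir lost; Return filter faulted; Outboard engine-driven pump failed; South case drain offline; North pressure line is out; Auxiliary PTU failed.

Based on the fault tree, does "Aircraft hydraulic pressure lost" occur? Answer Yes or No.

System A unavailable [OR]: North pressure line is out=not, Return filter faulted=not → no input occurs → does not occur.
Right circuit inoperative [AND]: System A unavailable=not, Upper electric pump fails=occurs, Outboard engine-driven pump failed=not, South case drain offline=not → not all inputs occur → does not occur.
Standby system lost [OR]: Aft reservoir lost=not, Backup shutoff valve is inoperative=not → no input occurs → does not occur.
Left circuit unavailable [AND]: Redundant selector valve trips=occurs, Accumulator trips=not → not all inputs occur → does not occur.
System B inoperative [OR]: Right circuit inoperative=not, Standby system lost=not, Left circuit unavailable=not, Auxiliary PTU failed=not → no input occurs → does not occur.
PTU path unavailable [AND]: Left pressure line 2 lost=occurs, Secondary return filter 2 degraded=occurs → all inputs occur → occurs.
Aircraft hydraulic pressure lost [AND]: System B inoperative=not, PTU path unavailable=occurs, Electric pump 2 fails=occurs → not all inputs occur → does not occur.

No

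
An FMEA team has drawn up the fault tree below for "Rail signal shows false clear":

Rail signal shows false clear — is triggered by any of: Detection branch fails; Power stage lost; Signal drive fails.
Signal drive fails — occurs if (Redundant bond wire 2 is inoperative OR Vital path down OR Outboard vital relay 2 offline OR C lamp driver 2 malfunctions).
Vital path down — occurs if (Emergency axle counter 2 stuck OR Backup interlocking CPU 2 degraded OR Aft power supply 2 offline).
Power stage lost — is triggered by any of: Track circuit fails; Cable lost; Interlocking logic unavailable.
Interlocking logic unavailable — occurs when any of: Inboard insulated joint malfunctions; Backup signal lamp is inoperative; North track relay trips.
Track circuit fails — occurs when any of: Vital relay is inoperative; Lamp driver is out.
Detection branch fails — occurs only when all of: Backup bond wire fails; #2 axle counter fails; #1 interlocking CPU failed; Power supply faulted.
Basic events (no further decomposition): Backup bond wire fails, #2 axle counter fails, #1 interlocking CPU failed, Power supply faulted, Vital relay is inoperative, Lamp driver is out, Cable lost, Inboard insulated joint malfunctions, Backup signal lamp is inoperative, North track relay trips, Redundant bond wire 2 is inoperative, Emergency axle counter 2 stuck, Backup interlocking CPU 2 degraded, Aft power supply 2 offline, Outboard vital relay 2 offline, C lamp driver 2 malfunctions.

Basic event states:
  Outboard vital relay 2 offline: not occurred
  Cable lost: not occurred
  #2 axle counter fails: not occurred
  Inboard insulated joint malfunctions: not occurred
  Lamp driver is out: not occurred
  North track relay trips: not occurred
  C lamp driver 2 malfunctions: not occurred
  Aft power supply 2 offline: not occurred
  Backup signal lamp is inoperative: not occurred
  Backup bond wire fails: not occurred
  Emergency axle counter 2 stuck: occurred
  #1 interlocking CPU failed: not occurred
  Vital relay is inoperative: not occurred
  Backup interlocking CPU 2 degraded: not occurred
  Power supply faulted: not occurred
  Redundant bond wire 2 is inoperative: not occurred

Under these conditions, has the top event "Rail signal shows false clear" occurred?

Detection branch fails [AND]: Backup bond wire fails=not, #2 axle counter fails=not, #1 interlocking CPU failed=not, Power supply faulted=not → not all inputs occur → does not occur.
Track circuit fails [OR]: Vital relay is inoperative=not, Lamp driver is out=not → no input occurs → does not occur.
Interlocking logic unavailable [OR]: Inboard insulated joint malfunctions=not, Backup signal lamp is inoperative=not, North track relay trips=not → no input occurs → does not occur.
Power stage lost [OR]: Track circuit fails=not, Cable lost=not, Interlocking logic unavailable=not → no input occurs → does not occur.
Vital path down [OR]: Emergency axle counter 2 stuck=occurs, Backup interlocking CPU 2 degraded=not, Aft power supply 2 offline=not → at least one input occurs → occurs.
Signal drive fails [OR]: Redundant bond wire 2 is inoperative=not, Vital path down=occurs, Outboard vital relay 2 offline=not, C lamp driver 2 malfunctions=not → at least one input occurs → occurs.
Rail signal shows false clear [OR]: Detection branch fails=not, Power stage lost=not, Signal drive fails=occurs → at least one input occurs → occurs.

Yes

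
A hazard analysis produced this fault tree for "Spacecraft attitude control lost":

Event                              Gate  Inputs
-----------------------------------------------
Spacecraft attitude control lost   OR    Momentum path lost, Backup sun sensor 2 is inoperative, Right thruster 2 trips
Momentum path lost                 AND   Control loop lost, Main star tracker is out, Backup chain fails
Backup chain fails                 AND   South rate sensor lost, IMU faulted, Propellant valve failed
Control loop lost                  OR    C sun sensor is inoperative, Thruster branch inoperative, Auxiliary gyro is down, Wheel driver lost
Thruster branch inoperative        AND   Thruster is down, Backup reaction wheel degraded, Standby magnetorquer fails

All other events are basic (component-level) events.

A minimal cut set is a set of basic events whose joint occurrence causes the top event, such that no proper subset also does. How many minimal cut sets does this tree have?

Thruster branch inoperative [AND]: one cut set from each child combined → 1 × 1 × 1 = 1 cut set(s).
Control loop lost [OR]: union of children's cut sets → 4 cut set(s).
Backup chain fails [AND]: one cut set from each child combined → 1 × 1 × 1 = 1 cut set(s).
Momentum path lost [AND]: one cut set from each child combined → 4 × 1 × 1 = 4 cut set(s).
Spacecraft attitude control lost [OR]: union of children's cut sets → 6 cut set(s).
Minimal cut sets: {C sun sensor is inoperative, IMU faulted, Main star tracker is out, Propellant valve failed, South rate sensor lost}; {Backup reaction wheel degraded, IMU faulted, Main star tracker is out, Propellant valve failed, South rate sensor lost, Standby magnetorquer fails, Thruster is down}; {Auxiliary gyro is down, IMU faulted, Main star tracker is out, Propellant valve failed, South rate sensor lost}; {IMU faulted, Main star tracker is out, Propellant valve failed, South rate sensor lost, Wheel driver lost}; {Backup sun sensor 2 is inoperative}; {Right thruster 2 trips}.

6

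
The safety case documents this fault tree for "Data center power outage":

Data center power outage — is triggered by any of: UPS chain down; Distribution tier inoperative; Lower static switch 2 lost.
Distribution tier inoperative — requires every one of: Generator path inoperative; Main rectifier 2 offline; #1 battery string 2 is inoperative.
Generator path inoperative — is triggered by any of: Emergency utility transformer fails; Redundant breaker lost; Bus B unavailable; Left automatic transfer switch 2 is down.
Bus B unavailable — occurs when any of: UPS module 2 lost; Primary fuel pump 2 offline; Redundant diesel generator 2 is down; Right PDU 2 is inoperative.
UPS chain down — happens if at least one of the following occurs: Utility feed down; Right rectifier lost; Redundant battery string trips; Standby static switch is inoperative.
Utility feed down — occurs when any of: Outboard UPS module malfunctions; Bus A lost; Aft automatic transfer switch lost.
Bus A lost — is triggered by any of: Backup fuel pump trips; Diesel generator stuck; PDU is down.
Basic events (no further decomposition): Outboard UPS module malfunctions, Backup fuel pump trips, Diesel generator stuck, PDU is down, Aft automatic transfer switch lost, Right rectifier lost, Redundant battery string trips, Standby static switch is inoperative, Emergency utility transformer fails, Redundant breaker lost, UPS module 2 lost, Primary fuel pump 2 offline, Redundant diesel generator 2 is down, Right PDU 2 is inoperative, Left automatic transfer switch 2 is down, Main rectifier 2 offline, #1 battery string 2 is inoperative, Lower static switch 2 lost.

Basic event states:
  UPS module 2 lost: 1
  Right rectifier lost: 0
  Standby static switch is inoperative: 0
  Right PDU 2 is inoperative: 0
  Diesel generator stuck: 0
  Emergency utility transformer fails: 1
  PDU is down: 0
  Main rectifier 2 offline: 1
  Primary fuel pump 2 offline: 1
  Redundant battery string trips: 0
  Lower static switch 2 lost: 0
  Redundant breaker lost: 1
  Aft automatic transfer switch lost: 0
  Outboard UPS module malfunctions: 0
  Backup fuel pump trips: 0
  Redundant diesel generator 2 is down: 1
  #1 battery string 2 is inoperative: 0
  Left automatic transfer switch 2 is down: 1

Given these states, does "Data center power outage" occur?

No

Bus A lost [OR]: Backup fuel pump trips=not, Diesel generator stuck=not, PDU is down=not → no input occurs → does not occur.
Utility feed down [OR]: Outboard UPS module malfunctions=not, Bus A lost=not, Aft automatic transfer switch lost=not → no input occurs → does not occur.
UPS chain down [OR]: Utility feed down=not, Right rectifier lost=not, Redundant battery string trips=not, Standby static switch is inoperative=not → no input occurs → does not occur.
Bus B unavailable [OR]: UPS module 2 lost=occurs, Primary fuel pump 2 offline=occurs, Redundant diesel generator 2 is down=occurs, Right PDU 2 is inoperative=not → at least one input occurs → occurs.
Generator path inoperative [OR]: Emergency utility transformer fails=occurs, Redundant breaker lost=occurs, Bus B unavailable=occurs, Left automatic transfer switch 2 is down=occurs → at least one input occurs → occurs.
Distribution tier inoperative [AND]: Generator path inoperative=occurs, Main rectifier 2 offline=occurs, #1 battery string 2 is inoperative=not → not all inputs occur → does not occur.
Data center power outage [OR]: UPS chain down=not, Distribution tier inoperative=not, Lower static switch 2 lost=not → no input occurs → does not occur.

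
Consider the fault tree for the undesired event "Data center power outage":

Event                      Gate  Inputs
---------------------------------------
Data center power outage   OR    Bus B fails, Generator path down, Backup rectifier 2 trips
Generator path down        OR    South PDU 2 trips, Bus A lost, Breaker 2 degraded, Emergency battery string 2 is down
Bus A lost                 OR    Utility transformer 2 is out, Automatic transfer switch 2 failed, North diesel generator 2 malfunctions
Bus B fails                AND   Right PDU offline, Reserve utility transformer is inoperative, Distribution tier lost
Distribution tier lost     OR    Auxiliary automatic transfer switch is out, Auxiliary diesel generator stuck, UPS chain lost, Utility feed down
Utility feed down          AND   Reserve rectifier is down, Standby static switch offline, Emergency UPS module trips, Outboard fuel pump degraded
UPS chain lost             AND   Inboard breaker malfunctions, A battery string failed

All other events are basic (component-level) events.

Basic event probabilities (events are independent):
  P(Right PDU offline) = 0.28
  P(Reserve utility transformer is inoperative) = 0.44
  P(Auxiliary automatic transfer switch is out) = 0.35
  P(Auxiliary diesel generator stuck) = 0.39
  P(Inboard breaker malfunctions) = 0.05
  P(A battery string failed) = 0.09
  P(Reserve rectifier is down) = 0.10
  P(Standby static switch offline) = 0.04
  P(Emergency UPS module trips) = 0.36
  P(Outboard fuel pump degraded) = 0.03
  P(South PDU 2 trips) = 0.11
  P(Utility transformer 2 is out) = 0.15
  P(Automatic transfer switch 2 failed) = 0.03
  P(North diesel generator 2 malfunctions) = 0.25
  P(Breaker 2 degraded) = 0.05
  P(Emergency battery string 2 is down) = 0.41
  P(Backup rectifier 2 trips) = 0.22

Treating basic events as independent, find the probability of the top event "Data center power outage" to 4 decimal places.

0.7773

P(UPS chain lost) [AND] = 0.05 × 0.09 = 0.004500
P(Utility feed down) [AND] = 0.10 × 0.04 × 0.36 × 0.03 = 0.000043
P(Distribution tier lost) [OR] = 1 − (1−0.35) × (1−0.39) × (1−0.004500) × (1−0.000043) = 0.605301
P(Bus B fails) [AND] = 0.28 × 0.44 × 0.605301 = 0.074573
P(Bus A lost) [OR] = 1 − (1−0.15) × (1−0.03) × (1−0.25) = 0.381625
P(Generator path down) [OR] = 1 − (1−0.11) × (1−0.381625) × (1−0.05) × (1−0.41) = 0.691527
P(Data center power outage) [OR] = 1 − (1−0.074573) × (1−0.691527) × (1−0.22) = 0.777334
Rounded to 4 decimal places: P(Data center power outage) ≈ 0.7773.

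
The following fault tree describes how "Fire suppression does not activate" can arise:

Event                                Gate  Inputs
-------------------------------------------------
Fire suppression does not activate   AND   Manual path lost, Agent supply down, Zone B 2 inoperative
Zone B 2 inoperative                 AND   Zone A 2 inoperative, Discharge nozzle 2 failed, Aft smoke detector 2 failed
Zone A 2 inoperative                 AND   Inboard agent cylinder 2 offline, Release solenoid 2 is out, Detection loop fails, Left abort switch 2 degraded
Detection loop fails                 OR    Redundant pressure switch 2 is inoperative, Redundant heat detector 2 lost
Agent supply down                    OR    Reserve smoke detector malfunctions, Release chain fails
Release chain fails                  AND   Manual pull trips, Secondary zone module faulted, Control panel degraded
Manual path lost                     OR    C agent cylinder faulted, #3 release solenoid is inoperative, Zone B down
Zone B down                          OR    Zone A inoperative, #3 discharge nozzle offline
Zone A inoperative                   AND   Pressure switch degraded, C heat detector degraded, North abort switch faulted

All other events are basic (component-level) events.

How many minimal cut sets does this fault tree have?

16

Zone A inoperative [AND]: one cut set from each child combined → 1 × 1 × 1 = 1 cut set(s).
Zone B down [OR]: union of children's cut sets → 2 cut set(s).
Manual path lost [OR]: union of children's cut sets → 4 cut set(s).
Release chain fails [AND]: one cut set from each child combined → 1 × 1 × 1 = 1 cut set(s).
Agent supply down [OR]: union of children's cut sets → 2 cut set(s).
Detection loop fails [OR]: union of children's cut sets → 2 cut set(s).
Zone A 2 inoperative [AND]: one cut set from each child combined → 1 × 1 × 2 × 1 = 2 cut set(s).
Zone B 2 inoperative [AND]: one cut set from each child combined → 2 × 1 × 1 = 2 cut set(s).
Fire suppression does not activate [AND]: one cut set from each child combined → 4 × 2 × 2 = 16 cut set(s).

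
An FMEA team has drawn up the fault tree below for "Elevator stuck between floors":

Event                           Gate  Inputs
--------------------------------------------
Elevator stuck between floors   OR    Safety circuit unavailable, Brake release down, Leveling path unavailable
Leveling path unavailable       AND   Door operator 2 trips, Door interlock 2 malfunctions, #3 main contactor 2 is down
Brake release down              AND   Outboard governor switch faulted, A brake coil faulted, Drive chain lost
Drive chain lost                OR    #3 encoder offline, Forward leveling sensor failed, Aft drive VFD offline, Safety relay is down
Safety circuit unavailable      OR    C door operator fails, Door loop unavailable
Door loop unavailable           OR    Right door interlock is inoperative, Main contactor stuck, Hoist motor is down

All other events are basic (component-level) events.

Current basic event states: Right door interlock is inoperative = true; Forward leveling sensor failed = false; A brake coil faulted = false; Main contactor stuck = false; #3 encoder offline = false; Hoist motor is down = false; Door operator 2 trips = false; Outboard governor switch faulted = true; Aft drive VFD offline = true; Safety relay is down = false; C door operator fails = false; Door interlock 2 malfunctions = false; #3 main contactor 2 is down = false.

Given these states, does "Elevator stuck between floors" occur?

Yes

Door loop unavailable [OR]: Right door interlock is inoperative=occurs, Main contactor stuck=not, Hoist motor is down=not → at least one input occurs → occurs.
Safety circuit unavailable [OR]: C door operator fails=not, Door loop unavailable=occurs → at least one input occurs → occurs.
Drive chain lost [OR]: #3 encoder offline=not, Forward leveling sensor failed=not, Aft drive VFD offline=occurs, Safety relay is down=not → at least one input occurs → occurs.
Brake release down [AND]: Outboard governor switch faulted=occurs, A brake coil faulted=not, Drive chain lost=occurs → not all inputs occur → does not occur.
Leveling path unavailable [AND]: Door operator 2 trips=not, Door interlock 2 malfunctions=not, #3 main contactor 2 is down=not → not all inputs occur → does not occur.
Elevator stuck between floors [OR]: Safety circuit unavailable=occurs, Brake release down=not, Leveling path unavailable=not → at least one input occurs → occurs.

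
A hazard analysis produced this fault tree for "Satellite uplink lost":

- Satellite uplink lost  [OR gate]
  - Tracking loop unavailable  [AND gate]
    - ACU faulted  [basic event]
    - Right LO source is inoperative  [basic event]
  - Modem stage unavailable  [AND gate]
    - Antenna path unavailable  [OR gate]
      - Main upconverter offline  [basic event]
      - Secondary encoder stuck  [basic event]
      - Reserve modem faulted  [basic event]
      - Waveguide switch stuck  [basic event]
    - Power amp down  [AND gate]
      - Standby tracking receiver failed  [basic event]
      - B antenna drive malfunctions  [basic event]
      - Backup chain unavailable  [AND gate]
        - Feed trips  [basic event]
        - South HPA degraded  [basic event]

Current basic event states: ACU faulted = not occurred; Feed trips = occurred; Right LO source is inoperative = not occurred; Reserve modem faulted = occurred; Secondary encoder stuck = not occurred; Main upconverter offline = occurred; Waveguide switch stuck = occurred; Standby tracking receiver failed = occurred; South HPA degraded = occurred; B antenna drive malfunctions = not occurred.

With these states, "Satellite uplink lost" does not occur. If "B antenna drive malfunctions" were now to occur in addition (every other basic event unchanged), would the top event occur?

Yes

Counterfactual: set "B antenna drive malfunctions" to occurred.
Tracking loop unavailable [AND]: ACU faulted=not, Right LO source is inoperative=not → not all inputs occur → does not occur.
Antenna path unavailable [OR]: Main upconverter offline=occurs, Secondary encoder stuck=not, Reserve modem faulted=occurs, Waveguide switch stuck=occurs → at least one input occurs → occurs.
Backup chain unavailable [AND]: Feed trips=occurs, South HPA degraded=occurs → all inputs occur → occurs.
Power amp down [AND]: Standby tracking receiver failed=occurs, B antenna drive malfunctions=occurs, Backup chain unavailable=occurs → all inputs occur → occurs.
Modem stage unavailable [AND]: Antenna path unavailable=occurs, Power amp down=occurs → all inputs occur → occurs.
Satellite uplink lost [OR]: Tracking loop unavailable=not, Modem stage unavailable=occurs → at least one input occurs → occurs.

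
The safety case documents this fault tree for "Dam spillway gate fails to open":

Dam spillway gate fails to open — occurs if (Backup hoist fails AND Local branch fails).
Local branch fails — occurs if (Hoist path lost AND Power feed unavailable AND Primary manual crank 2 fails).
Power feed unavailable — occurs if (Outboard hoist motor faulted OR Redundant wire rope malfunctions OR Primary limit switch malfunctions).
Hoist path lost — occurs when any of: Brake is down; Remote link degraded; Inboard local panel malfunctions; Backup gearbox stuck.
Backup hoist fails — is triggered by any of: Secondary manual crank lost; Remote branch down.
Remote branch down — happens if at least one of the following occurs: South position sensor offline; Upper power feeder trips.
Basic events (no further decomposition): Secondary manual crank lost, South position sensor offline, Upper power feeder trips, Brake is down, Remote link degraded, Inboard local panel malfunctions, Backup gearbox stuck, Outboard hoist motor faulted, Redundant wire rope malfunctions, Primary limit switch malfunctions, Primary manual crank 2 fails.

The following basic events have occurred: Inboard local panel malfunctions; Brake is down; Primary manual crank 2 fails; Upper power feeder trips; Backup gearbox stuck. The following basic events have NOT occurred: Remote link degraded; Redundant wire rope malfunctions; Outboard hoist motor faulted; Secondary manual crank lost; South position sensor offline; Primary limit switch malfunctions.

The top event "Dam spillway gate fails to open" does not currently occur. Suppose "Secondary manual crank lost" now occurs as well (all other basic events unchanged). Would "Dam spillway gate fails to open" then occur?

Counterfactual: set "Secondary manual crank lost" to occurred.
Remote branch down [OR]: South position sensor offline=not, Upper power feeder trips=occurs → at least one input occurs → occurs.
Backup hoist fails [OR]: Secondary manual crank lost=occurs, Remote branch down=occurs → at least one input occurs → occurs.
Hoist path lost [OR]: Brake is down=occurs, Remote link degraded=not, Inboard local panel malfunctions=occurs, Backup gearbox stuck=occurs → at least one input occurs → occurs.
Power feed unavailable [OR]: Outboard hoist motor faulted=not, Redundant wire rope malfunctions=not, Primary limit switch malfunctions=not → no input occurs → does not occur.
Local branch fails [AND]: Hoist path lost=occurs, Power feed unavailable=not, Primary manual crank 2 fails=occurs → not all inputs occur → does not occur.
Dam spillway gate fails to open [AND]: Backup hoist fails=occurs, Local branch fails=not → not all inputs occur → does not occur.

No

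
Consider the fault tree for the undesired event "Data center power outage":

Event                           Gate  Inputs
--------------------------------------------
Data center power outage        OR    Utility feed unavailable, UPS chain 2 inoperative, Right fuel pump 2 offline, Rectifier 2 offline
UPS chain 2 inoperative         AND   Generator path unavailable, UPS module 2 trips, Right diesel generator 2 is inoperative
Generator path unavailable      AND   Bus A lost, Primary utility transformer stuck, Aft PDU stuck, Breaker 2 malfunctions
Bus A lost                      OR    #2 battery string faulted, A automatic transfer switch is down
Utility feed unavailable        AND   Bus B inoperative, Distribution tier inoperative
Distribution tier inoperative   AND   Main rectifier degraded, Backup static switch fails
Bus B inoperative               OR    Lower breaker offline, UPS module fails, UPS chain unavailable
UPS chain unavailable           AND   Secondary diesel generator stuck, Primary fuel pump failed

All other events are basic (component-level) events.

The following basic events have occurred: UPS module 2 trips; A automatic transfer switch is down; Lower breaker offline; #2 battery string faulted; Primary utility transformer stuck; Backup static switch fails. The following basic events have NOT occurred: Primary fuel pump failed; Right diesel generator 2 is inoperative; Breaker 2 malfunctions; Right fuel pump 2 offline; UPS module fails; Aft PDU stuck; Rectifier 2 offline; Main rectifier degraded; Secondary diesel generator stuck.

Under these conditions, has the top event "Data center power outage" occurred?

UPS chain unavailable [AND]: Secondary diesel generator stuck=not, Primary fuel pump failed=not → not all inputs occur → does not occur.
Bus B inoperative [OR]: Lower breaker offline=occurs, UPS module fails=not, UPS chain unavailable=not → at least one input occurs → occurs.
Distribution tier inoperative [AND]: Main rectifier degraded=not, Backup static switch fails=occurs → not all inputs occur → does not occur.
Utility feed unavailable [AND]: Bus B inoperative=occurs, Distribution tier inoperative=not → not all inputs occur → does not occur.
Bus A lost [OR]: #2 battery string faulted=occurs, A automatic transfer switch is down=occurs → at least one input occurs → occurs.
Generator path unavailable [AND]: Bus A lost=occurs, Primary utility transformer stuck=occurs, Aft PDU stuck=not, Breaker 2 malfunctions=not → not all inputs occur → does not occur.
UPS chain 2 inoperative [AND]: Generator path unavailable=not, UPS module 2 trips=occurs, Right diesel generator 2 is inoperative=not → not all inputs occur → does not occur.
Data center power outage [OR]: Utility feed unavailable=not, UPS chain 2 inoperative=not, Right fuel pump 2 offline=not, Rectifier 2 offline=not → no input occurs → does not occur.

No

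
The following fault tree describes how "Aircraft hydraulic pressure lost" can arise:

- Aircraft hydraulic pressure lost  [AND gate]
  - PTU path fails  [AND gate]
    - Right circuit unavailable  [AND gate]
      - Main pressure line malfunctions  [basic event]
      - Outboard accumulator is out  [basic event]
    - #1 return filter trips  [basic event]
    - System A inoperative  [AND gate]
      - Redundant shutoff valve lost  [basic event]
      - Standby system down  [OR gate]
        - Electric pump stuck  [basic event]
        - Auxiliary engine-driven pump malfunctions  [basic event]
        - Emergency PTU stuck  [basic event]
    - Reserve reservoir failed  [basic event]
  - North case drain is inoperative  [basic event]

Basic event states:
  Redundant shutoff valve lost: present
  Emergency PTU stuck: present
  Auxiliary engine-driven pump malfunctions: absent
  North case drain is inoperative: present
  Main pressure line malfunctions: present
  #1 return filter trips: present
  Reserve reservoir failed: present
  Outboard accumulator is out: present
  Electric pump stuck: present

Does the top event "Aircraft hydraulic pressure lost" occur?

Right circuit unavailable [AND]: Main pressure line malfunctions=occurs, Outboard accumulator is out=occurs → all inputs occur → occurs.
Standby system down [OR]: Electric pump stuck=occurs, Auxiliary engine-driven pump malfunctions=not, Emergency PTU stuck=occurs → at least one input occurs → occurs.
System A inoperative [AND]: Redundant shutoff valve lost=occurs, Standby system down=occurs → all inputs occur → occurs.
PTU path fails [AND]: Right circuit unavailable=occurs, #1 return filter trips=occurs, System A inoperative=occurs, Reserve reservoir failed=occurs → all inputs occur → occurs.
Aircraft hydraulic pressure lost [AND]: PTU path fails=occurs, North case drain is inoperative=occurs → all inputs occur → occurs.

Yes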